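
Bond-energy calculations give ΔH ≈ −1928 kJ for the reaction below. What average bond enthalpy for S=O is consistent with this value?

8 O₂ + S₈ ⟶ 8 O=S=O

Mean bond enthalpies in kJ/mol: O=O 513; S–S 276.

Let D be the S=O bond energy.
Σ(broken) = 8×513 + 8×276 = 6312
Σ(formed) = 16×D = 16D
ΔH = Σ(broken) − Σ(formed) = (6312) − (16D) = +6312 − 16D
Setting this equal to −1928 kJ gives 16D = 8240, so D = 515 kJ/mol.

D(S=O) ≈ 515 kJ/mol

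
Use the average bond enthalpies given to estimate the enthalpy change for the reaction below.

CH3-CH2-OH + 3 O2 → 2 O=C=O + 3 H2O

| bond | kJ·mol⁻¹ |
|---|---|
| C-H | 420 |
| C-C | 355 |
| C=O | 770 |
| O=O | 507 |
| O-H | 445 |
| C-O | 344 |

ΔH ≈ −985 kJ

Bonds broken (reactants):
  C-C: 1 × 355 = 355
  C-H: 5 × 420 = 2100
  C-O: 1 × 344 = 344
  O-H: 1 × 445 = 445
  O=O: 3 × 507 = 1521
  Σ(broken) = 4765 kJ
Bonds formed (products):
  C=O: 4 × 770 = 3080
  O-H: 6 × 445 = 2670
  Σ(formed) = 5750 kJ
ΔH = Σ(broken) − Σ(formed) = 4765 − 5750 = −985 kJ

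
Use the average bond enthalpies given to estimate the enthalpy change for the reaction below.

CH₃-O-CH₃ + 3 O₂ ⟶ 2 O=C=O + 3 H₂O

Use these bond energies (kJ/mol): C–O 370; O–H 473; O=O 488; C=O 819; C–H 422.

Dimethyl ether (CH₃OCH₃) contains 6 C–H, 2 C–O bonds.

ΔH ≈ −1378 kJ

Bonds broken (reactants):
  C–H: 6 × 422 = 2532
  C–O: 2 × 370 = 740
  O=O: 3 × 488 = 1464
  Σ(broken) = 4736 kJ
Bonds formed (products):
  C=O: 4 × 819 = 3276
  O–H: 6 × 473 = 2838
  Σ(formed) = 6114 kJ
ΔH = Σ(broken) − Σ(formed) = 4736 − 6114 = −1378 kJ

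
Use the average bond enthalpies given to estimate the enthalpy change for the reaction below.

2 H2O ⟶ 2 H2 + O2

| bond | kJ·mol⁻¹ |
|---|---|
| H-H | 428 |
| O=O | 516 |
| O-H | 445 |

Bonds broken (reactants):
  O-H: 4 × 445 = 1780
  Σ(broken) = 1780 kJ
Bonds formed (products):
  H-H: 2 × 428 = 856
  O=O: 1 × 516 = 516
  Σ(formed) = 1372 kJ
ΔH = Σ(broken) − Σ(formed) = 1780 − 1372 = +408 kJ

ΔH ≈ +408 kJ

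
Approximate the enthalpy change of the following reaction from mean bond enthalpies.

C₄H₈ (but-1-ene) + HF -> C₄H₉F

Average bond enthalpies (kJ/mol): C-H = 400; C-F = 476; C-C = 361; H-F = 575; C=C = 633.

ΔH ≈ −29 kJ

Bonds broken (reactants):
  C-C: 2 × 361 = 722
  C-H: 8 × 400 = 3200
  C=C: 1 × 633 = 633
  H-F: 1 × 575 = 575
  Σ(broken) = 5130 kJ
Bonds formed (products):
  C-C: 3 × 361 = 1083
  C-F: 1 × 476 = 476
  C-H: 9 × 400 = 3600
  Σ(formed) = 5159 kJ
ΔH = Σ(broken) − Σ(formed) = 5130 − 5159 = −29 kJ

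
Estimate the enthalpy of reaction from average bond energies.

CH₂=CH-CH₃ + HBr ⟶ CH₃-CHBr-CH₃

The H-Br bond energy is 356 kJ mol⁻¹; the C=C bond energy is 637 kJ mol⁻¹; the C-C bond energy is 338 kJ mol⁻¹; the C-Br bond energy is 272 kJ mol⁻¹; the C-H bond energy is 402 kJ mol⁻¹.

ΔH ≈ −19 kJ

Bonds broken (reactants):
  C-C: 1 × 338 = 338
  C-H: 6 × 402 = 2412
  C=C: 1 × 637 = 637
  H-Br: 1 × 356 = 356
  Σ(broken) = 3743 kJ
Bonds formed (products):
  C-Br: 1 × 272 = 272
  C-C: 2 × 338 = 676
  C-H: 7 × 402 = 2814
  Σ(formed) = 3762 kJ
ΔH = Σ(broken) − Σ(formed) = 3743 − 3762 = −19 kJ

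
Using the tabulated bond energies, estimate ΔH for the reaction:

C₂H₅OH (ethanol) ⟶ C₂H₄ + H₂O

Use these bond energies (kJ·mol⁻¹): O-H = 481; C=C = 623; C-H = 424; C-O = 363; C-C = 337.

ΔH ≈ +20 kJ

Bonds broken (reactants):
  C-C: 1 × 337 = 337
  C-H: 5 × 424 = 2120
  C-O: 1 × 363 = 363
  O-H: 1 × 481 = 481
  Σ(broken) = 3301 kJ
Bonds formed (products):
  C-H: 4 × 424 = 1696
  C=C: 1 × 623 = 623
  O-H: 2 × 481 = 962
  Σ(formed) = 3281 kJ
ΔH = Σ(broken) − Σ(formed) = 3301 − 3281 = +20 kJ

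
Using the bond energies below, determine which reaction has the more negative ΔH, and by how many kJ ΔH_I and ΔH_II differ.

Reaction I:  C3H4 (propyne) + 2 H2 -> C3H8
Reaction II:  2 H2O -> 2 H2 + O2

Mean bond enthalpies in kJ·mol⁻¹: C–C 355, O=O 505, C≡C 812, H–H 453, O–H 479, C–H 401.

Reaction I:
  Bonds broken (reactants):
    C≡C: 1 × 812 = 812
    C–C: 1 × 355 = 355
    C–H: 4 × 401 = 1604
    H–H: 2 × 453 = 906
    Σ(broken) = 3677 kJ
  Bonds formed (products):
    C–C: 2 × 355 = 710
    C–H: 8 × 401 = 3208
    Σ(formed) = 3918 kJ
  ΔH_I = 3677 − 3918 = −241 kJ
Reaction II:
  Bonds broken (reactants):
    O–H: 4 × 479 = 1916
    Σ(broken) = 1916 kJ
  Bonds formed (products):
    H–H: 2 × 453 = 906
    O=O: 1 × 505 = 505
    Σ(formed) = 1411 kJ
  ΔH_II = 1916 − 1411 = +505 kJ
ΔH_I − ΔH_II = −746 kJ, so reaction I has the more negative ΔH; |ΔH_I − ΔH_II| = 746 kJ.

Reaction I, by 746 kJ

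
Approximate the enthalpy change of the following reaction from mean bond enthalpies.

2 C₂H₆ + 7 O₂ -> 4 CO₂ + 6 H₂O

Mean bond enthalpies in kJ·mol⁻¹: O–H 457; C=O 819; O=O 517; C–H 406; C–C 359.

Bonds broken (reactants):
  C–C: 2 × 359 = 718
  C–H: 12 × 406 = 4872
  O=O: 7 × 517 = 3619
  Σ(broken) = 9209 kJ
Bonds formed (products):
  C=O: 8 × 819 = 6552
  O–H: 12 × 457 = 5484
  Σ(formed) = 12036 kJ
ΔH = Σ(broken) − Σ(formed) = 9209 − 12036 = −2827 kJ

ΔH ≈ −2827 kJ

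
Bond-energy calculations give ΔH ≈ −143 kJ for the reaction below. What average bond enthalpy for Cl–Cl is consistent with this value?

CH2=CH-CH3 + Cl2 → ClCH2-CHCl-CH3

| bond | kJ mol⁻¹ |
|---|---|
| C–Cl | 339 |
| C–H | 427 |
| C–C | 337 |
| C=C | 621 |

Let D be the Cl–Cl bond energy.
Σ(broken) = 1×337 + 6×427 + 1×621 + 1×D = 3520 + D
Σ(formed) = 2×337 + 2×339 + 6×427 = 3914
ΔH = Σ(broken) − Σ(formed) = (3520 + D) − (3914) = −394 + D
Setting this equal to −143 kJ gives D = 251 kJ/mol.

D(Cl–Cl) ≈ 251 kJ/mol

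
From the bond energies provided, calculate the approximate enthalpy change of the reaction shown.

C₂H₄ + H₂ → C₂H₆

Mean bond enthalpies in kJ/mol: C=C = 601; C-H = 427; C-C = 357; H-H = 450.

ΔH ≈ −160 kJ

Bonds broken (reactants):
  C-H: 4 × 427 = 1708
  C=C: 1 × 601 = 601
  H-H: 1 × 450 = 450
  Σ(broken) = 2759 kJ
Bonds formed (products):
  C-C: 1 × 357 = 357
  C-H: 6 × 427 = 2562
  Σ(formed) = 2919 kJ
ΔH = Σ(broken) − Σ(formed) = 2759 − 2919 = −160 kJ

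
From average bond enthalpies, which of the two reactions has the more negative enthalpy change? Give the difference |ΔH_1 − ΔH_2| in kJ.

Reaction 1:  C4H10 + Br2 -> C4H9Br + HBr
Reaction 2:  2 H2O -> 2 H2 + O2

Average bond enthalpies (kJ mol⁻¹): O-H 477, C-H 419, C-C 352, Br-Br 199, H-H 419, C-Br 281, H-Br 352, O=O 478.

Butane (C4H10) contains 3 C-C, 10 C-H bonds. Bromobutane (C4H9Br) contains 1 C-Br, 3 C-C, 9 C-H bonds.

Reaction 1, by 607 kJ

Reaction 1:
  Bonds broken (reactants):
    Br-Br: 1 × 199 = 199
    C-C: 3 × 352 = 1056
    C-H: 10 × 419 = 4190
    Σ(broken) = 5445 kJ
  Bonds formed (products):
    C-Br: 1 × 281 = 281
    C-C: 3 × 352 = 1056
    C-H: 9 × 419 = 3771
    H-Br: 1 × 352 = 352
    Σ(formed) = 5460 kJ
  ΔH_1 = 5445 − 5460 = −15 kJ
Reaction 2:
  Bonds broken (reactants):
    O-H: 4 × 477 = 1908
    Σ(broken) = 1908 kJ
  Bonds formed (products):
    H-H: 2 × 419 = 838
    O=O: 1 × 478 = 478
    Σ(formed) = 1316 kJ
  ΔH_2 = 1908 − 1316 = +592 kJ
ΔH_1 − ΔH_2 = −607 kJ, so reaction 1 has the more negative ΔH; |ΔH_1 − ΔH_2| = 607 kJ.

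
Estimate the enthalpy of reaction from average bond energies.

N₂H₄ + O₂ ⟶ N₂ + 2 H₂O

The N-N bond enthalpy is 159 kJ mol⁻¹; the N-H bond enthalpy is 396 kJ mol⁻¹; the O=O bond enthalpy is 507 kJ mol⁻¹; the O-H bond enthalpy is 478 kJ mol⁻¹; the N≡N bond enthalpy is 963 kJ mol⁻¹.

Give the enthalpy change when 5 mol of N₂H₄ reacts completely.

ΔH = −3125 kJ

Bonds broken (reactants):
  N-H: 4 × 396 = 1584
  N-N: 1 × 159 = 159
  O=O: 1 × 507 = 507
  Σ(broken) = 2250 kJ
Bonds formed (products):
  N≡N: 1 × 963 = 963
  O-H: 4 × 478 = 1912
  Σ(formed) = 2875 kJ
ΔH = Σ(broken) − Σ(formed) = 2250 − 2875 = −625 kJ
For 5× the reaction as written: 5 × (−625) = −3125 kJ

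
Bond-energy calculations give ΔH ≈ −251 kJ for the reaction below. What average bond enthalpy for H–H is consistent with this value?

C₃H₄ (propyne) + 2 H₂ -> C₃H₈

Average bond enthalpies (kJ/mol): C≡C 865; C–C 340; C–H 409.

Let D be the H–H bond energy.
Σ(broken) = 1×865 + 1×340 + 4×409 + 2×D = 2841 + 2D
Σ(formed) = 2×340 + 8×409 = 3952
ΔH = Σ(broken) − Σ(formed) = (2841 + 2D) − (3952) = −1111 + 2D
Setting this equal to −251 kJ gives 2D = 860, so D = 430 kJ/mol.

D(H–H) ≈ 430 kJ/mol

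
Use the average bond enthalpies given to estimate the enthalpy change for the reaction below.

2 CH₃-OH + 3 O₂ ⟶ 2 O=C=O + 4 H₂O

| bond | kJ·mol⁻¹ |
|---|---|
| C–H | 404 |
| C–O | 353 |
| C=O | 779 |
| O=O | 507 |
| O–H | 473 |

Bonds broken (reactants):
  C–H: 6 × 404 = 2424
  C–O: 2 × 353 = 706
  O–H: 2 × 473 = 946
  O=O: 3 × 507 = 1521
  Σ(broken) = 5597 kJ
Bonds formed (products):
  C=O: 4 × 779 = 3116
  O–H: 8 × 473 = 3784
  Σ(formed) = 6900 kJ
ΔH = Σ(broken) − Σ(formed) = 5597 − 6900 = −1303 kJ

ΔH ≈ −1303 kJ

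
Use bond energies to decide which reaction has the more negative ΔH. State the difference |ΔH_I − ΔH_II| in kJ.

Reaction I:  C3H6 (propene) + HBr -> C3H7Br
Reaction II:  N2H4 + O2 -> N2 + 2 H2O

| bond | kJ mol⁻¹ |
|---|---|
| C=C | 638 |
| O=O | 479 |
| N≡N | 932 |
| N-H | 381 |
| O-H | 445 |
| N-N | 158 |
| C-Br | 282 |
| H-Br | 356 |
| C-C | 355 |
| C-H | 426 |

Reaction II, by 482 kJ

Reaction I:
  Bonds broken (reactants):
    C-C: 1 × 355 = 355
    C-H: 6 × 426 = 2556
    C=C: 1 × 638 = 638
    H-Br: 1 × 356 = 356
    Σ(broken) = 3905 kJ
  Bonds formed (products):
    C-Br: 1 × 282 = 282
    C-C: 2 × 355 = 710
    C-H: 7 × 426 = 2982
    Σ(formed) = 3974 kJ
  ΔH_I = 3905 − 3974 = −69 kJ
Reaction II:
  Bonds broken (reactants):
    N-H: 4 × 381 = 1524
    N-N: 1 × 158 = 158
    O=O: 1 × 479 = 479
    Σ(broken) = 2161 kJ
  Bonds formed (products):
    N≡N: 1 × 932 = 932
    O-H: 4 × 445 = 1780
    Σ(formed) = 2712 kJ
  ΔH_II = 2161 − 2712 = −551 kJ
ΔH_I − ΔH_II = +482 kJ, so reaction II has the more negative ΔH; |ΔH_I − ΔH_II| = 482 kJ.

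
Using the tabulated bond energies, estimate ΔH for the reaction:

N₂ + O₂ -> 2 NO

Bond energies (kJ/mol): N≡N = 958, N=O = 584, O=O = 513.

Bonds broken (reactants):
  N≡N: 1 × 958 = 958
  O=O: 1 × 513 = 513
  Σ(broken) = 1471 kJ
Bonds formed (products):
  N=O: 2 × 584 = 1168
  Σ(formed) = 1168 kJ
ΔH = Σ(broken) − Σ(formed) = 1471 − 1168 = +303 kJ

ΔH ≈ +303 kJ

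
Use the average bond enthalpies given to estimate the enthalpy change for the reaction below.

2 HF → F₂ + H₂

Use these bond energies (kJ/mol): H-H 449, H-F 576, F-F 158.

Bonds broken (reactants):
  H-F: 2 × 576 = 1152
  Σ(broken) = 1152 kJ
Bonds formed (products):
  F-F: 1 × 158 = 158
  H-H: 1 × 449 = 449
  Σ(formed) = 607 kJ
ΔH = Σ(broken) − Σ(formed) = 1152 − 607 = +545 kJ

ΔH ≈ +545 kJ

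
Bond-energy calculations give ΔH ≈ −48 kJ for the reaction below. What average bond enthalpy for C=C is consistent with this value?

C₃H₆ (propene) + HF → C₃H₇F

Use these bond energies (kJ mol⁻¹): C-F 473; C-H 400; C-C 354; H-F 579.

Let D be the C=C bond energy.
Σ(broken) = 1×354 + 6×400 + 1×D + 1×579 = 3333 + D
Σ(formed) = 2×354 + 1×473 + 7×400 = 3981
ΔH = Σ(broken) − Σ(formed) = (3333 + D) − (3981) = −648 + D
Setting this equal to −48 kJ gives D = 600 kJ/mol.

D(C=C) ≈ 600 kJ/mol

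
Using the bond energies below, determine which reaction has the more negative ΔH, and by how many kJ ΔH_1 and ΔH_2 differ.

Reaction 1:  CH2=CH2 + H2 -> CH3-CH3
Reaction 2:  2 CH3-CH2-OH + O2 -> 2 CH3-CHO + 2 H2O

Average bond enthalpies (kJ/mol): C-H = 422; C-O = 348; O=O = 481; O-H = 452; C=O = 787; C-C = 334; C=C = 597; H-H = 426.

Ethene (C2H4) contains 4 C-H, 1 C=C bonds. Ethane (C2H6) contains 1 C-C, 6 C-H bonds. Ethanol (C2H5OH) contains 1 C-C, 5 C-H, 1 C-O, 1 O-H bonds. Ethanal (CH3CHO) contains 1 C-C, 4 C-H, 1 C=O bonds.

Reaction 2, by 302 kJ

Reaction 1:
  Bonds broken (reactants):
    C-H: 4 × 422 = 1688
    C=C: 1 × 597 = 597
    H-H: 1 × 426 = 426
    Σ(broken) = 2711 kJ
  Bonds formed (products):
    C-C: 1 × 334 = 334
    C-H: 6 × 422 = 2532
    Σ(formed) = 2866 kJ
  ΔH_1 = 2711 − 2866 = −155 kJ
Reaction 2:
  Bonds broken (reactants):
    C-C: 2 × 334 = 668
    C-H: 10 × 422 = 4220
    C-O: 2 × 348 = 696
    O-H: 2 × 452 = 904
    O=O: 1 × 481 = 481
    Σ(broken) = 6969 kJ
  Bonds formed (products):
    C-C: 2 × 334 = 668
    C-H: 8 × 422 = 3376
    C=O: 2 × 787 = 1574
    O-H: 4 × 452 = 1808
    Σ(formed) = 7426 kJ
  ΔH_2 = 6969 − 7426 = −457 kJ
ΔH_1 − ΔH_2 = +302 kJ, so reaction 2 has the more negative ΔH; |ΔH_1 − ΔH_2| = 302 kJ.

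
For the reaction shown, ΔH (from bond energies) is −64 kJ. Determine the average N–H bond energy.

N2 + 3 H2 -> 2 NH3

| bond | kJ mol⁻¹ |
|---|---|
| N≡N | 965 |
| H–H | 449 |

D(N–H) ≈ 396 kJ/mol

Let D be the N–H bond energy.
Σ(broken) = 3×449 + 1×965 = 2312
Σ(formed) = 6×D = 6D
ΔH = Σ(broken) − Σ(formed) = (2312) − (6D) = +2312 − 6D
Setting this equal to −64 kJ gives 6D = 2376, so D = 396 kJ/mol.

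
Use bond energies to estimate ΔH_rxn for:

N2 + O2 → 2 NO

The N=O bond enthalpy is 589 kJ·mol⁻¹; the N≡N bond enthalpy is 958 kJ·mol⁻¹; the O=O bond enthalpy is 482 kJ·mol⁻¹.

ΔH ≈ +262 kJ

Bonds broken (reactants):
  N≡N: 1 × 958 = 958
  O=O: 1 × 482 = 482
  Σ(broken) = 1440 kJ
Bonds formed (products):
  N=O: 2 × 589 = 1178
  Σ(formed) = 1178 kJ
ΔH = Σ(broken) − Σ(formed) = 1440 − 1178 = +262 kJ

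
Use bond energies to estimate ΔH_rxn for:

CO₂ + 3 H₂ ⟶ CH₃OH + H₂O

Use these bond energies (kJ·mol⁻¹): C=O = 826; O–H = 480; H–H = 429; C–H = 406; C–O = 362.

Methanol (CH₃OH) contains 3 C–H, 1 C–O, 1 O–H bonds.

ΔH ≈ −81 kJ

Bonds broken (reactants):
  C=O: 2 × 826 = 1652
  H–H: 3 × 429 = 1287
  Σ(broken) = 2939 kJ
Bonds formed (products):
  C–H: 3 × 406 = 1218
  C–O: 1 × 362 = 362
  O–H: 3 × 480 = 1440
  Σ(formed) = 3020 kJ
ΔH = Σ(broken) − Σ(formed) = 2939 − 3020 = −81 kJ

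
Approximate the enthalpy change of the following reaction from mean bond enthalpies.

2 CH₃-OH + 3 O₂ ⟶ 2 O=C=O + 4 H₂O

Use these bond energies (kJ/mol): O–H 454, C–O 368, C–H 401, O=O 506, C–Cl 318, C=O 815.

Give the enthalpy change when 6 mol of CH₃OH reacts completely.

ΔH = −3972 kJ

Bonds broken (reactants):
  C–H: 6 × 401 = 2406
  C–O: 2 × 368 = 736
  O–H: 2 × 454 = 908
  O=O: 3 × 506 = 1518
  Σ(broken) = 5568 kJ
Bonds formed (products):
  C=O: 4 × 815 = 3260
  O–H: 8 × 454 = 3632
  Σ(formed) = 6892 kJ
ΔH = Σ(broken) − Σ(formed) = 5568 − 6892 = −1324 kJ
For 3× the reaction as written: 3 × (−1324) = −3972 kJ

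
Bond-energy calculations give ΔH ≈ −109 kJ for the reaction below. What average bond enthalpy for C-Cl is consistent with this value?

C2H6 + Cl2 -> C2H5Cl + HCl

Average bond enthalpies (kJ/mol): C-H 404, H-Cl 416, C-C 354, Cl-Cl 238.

Let D be the C-Cl bond energy.
Σ(broken) = 1×354 + 6×404 + 1×238 = 3016
Σ(formed) = 1×354 + 1×D + 5×404 + 1×416 = 2790 + D
ΔH = Σ(broken) − Σ(formed) = (3016) − (2790 + D) = +226 − D
Setting this equal to −109 kJ gives D = 335 kJ/mol.

D(C-Cl) ≈ 335 kJ/mol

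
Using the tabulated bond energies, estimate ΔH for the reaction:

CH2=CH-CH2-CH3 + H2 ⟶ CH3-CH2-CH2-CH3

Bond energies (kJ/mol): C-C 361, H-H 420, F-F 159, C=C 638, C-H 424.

Bonds broken (reactants):
  C-C: 2 × 361 = 722
  C-H: 8 × 424 = 3392
  C=C: 1 × 638 = 638
  H-H: 1 × 420 = 420
  Σ(broken) = 5172 kJ
Bonds formed (products):
  C-C: 3 × 361 = 1083
  C-H: 10 × 424 = 4240
  Σ(formed) = 5323 kJ
ΔH = Σ(broken) − Σ(formed) = 5172 − 5323 = −151 kJ

ΔH ≈ −151 kJ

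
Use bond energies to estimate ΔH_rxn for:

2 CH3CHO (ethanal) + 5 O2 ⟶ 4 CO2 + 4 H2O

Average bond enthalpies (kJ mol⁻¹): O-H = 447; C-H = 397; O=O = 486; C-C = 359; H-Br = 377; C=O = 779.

Bonds broken (reactants):
  C-C: 2 × 359 = 718
  C-H: 8 × 397 = 3176
  C=O: 2 × 779 = 1558
  O=O: 5 × 486 = 2430
  Σ(broken) = 7882 kJ
Bonds formed (products):
  C=O: 8 × 779 = 6232
  O-H: 8 × 447 = 3576
  Σ(formed) = 9808 kJ
ΔH = Σ(broken) − Σ(formed) = 7882 − 9808 = −1926 kJ

ΔH ≈ −1926 kJ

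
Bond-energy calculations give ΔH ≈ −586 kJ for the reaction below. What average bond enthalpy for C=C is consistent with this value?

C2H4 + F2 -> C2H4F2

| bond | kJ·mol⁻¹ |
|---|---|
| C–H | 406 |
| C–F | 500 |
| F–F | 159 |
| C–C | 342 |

D(C=C) ≈ 597 kJ/mol

Let D be the C=C bond energy.
Σ(broken) = 4×406 + 1×D + 1×159 = 1783 + D
Σ(formed) = 1×342 + 2×500 + 4×406 = 2966
ΔH = Σ(broken) − Σ(formed) = (1783 + D) − (2966) = −1183 + D
Setting this equal to −586 kJ gives D = 597 kJ/mol.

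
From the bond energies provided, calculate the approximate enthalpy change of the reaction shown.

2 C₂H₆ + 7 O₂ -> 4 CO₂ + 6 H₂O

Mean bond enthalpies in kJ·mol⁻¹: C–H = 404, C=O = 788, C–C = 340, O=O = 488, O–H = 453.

ΔH ≈ −2796 kJ

Bonds broken (reactants):
  C–C: 2 × 340 = 680
  C–H: 12 × 404 = 4848
  O=O: 7 × 488 = 3416
  Σ(broken) = 8944 kJ
Bonds formed (products):
  C=O: 8 × 788 = 6304
  O–H: 12 × 453 = 5436
  Σ(formed) = 11740 kJ
ΔH = Σ(broken) − Σ(formed) = 8944 − 11740 = −2796 kJ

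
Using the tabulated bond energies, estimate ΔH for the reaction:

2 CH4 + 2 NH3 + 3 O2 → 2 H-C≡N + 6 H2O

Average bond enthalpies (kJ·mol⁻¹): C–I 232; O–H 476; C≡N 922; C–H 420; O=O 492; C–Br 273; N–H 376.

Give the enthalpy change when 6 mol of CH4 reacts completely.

ΔH = −3912 kJ

Bonds broken (reactants):
  C–H: 8 × 420 = 3360
  N–H: 6 × 376 = 2256
  O=O: 3 × 492 = 1476
  Σ(broken) = 7092 kJ
Bonds formed (products):
  C≡N: 2 × 922 = 1844
  C–H: 2 × 420 = 840
  O–H: 12 × 476 = 5712
  Σ(formed) = 8396 kJ
ΔH = Σ(broken) − Σ(formed) = 7092 − 8396 = −1304 kJ
For 3× the reaction as written: 3 × (−1304) = −3912 kJ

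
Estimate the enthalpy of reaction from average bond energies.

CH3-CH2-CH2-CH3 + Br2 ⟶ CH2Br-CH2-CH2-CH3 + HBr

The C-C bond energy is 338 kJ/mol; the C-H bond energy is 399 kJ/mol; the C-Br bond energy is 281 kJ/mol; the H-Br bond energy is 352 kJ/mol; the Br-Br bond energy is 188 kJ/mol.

Bonds broken (reactants):
  Br-Br: 1 × 188 = 188
  C-C: 3 × 338 = 1014
  C-H: 10 × 399 = 3990
  Σ(broken) = 5192 kJ
Bonds formed (products):
  C-Br: 1 × 281 = 281
  C-C: 3 × 338 = 1014
  C-H: 9 × 399 = 3591
  H-Br: 1 × 352 = 352
  Σ(formed) = 5238 kJ
ΔH = Σ(broken) − Σ(formed) = 5192 − 5238 = −46 kJ

ΔH ≈ −46 kJ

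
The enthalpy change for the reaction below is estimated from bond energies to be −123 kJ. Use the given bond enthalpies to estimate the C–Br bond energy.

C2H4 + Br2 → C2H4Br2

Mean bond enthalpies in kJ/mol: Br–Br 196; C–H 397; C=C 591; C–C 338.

D(C–Br) ≈ 286 kJ/mol

Let D be the C–Br bond energy.
Σ(broken) = 1×196 + 4×397 + 1×591 = 2375
Σ(formed) = 2×D + 1×338 + 4×397 = 1926 + 2D
ΔH = Σ(broken) − Σ(formed) = (2375) − (1926 + 2D) = +449 − 2D
Setting this equal to −123 kJ gives 2D = 572, so D = 286 kJ/mol.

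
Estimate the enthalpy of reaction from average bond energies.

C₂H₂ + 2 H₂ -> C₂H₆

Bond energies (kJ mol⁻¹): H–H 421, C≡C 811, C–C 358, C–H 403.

Bonds broken (reactants):
  C≡C: 1 × 811 = 811
  C–H: 2 × 403 = 806
  H–H: 2 × 421 = 842
  Σ(broken) = 2459 kJ
Bonds formed (products):
  C–C: 1 × 358 = 358
  C–H: 6 × 403 = 2418
  Σ(formed) = 2776 kJ
ΔH = Σ(broken) − Σ(formed) = 2459 − 2776 = −317 kJ

ΔH ≈ −317 kJ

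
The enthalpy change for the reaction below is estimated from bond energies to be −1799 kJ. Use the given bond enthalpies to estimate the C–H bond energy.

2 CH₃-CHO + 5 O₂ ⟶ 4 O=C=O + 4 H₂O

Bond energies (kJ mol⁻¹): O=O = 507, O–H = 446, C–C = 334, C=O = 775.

Let D be the C–H bond energy.
Σ(broken) = 2×334 + 8×D + 2×775 + 5×507 = 4753 + 8D
Σ(formed) = 8×775 + 8×446 = 9768
ΔH = Σ(broken) − Σ(formed) = (4753 + 8D) − (9768) = −5015 + 8D
Setting this equal to −1799 kJ gives 8D = 3216, so D = 402 kJ/mol.

D(C–H) ≈ 402 kJ/mol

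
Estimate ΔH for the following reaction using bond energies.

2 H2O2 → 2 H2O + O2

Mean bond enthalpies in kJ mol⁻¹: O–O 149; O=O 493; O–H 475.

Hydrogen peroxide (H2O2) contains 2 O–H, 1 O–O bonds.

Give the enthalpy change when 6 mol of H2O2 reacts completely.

Bonds broken (reactants):
  O–H: 4 × 475 = 1900
  O–O: 2 × 149 = 298
  Σ(broken) = 2198 kJ
Bonds formed (products):
  O–H: 4 × 475 = 1900
  O=O: 1 × 493 = 493
  Σ(formed) = 2393 kJ
ΔH = Σ(broken) − Σ(formed) = 2198 − 2393 = −195 kJ
For 3× the reaction as written: 3 × (−195) = −585 kJ

ΔH = −585 kJ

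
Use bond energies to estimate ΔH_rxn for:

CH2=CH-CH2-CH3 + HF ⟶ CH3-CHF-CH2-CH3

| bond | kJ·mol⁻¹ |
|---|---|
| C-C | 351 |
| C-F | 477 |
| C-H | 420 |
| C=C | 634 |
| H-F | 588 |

ΔH ≈ −26 kJ

Bonds broken (reactants):
  C-C: 2 × 351 = 702
  C-H: 8 × 420 = 3360
  C=C: 1 × 634 = 634
  H-F: 1 × 588 = 588
  Σ(broken) = 5284 kJ
Bonds formed (products):
  C-C: 3 × 351 = 1053
  C-F: 1 × 477 = 477
  C-H: 9 × 420 = 3780
  Σ(formed) = 5310 kJ
ΔH = Σ(broken) − Σ(formed) = 5284 − 5310 = −26 kJ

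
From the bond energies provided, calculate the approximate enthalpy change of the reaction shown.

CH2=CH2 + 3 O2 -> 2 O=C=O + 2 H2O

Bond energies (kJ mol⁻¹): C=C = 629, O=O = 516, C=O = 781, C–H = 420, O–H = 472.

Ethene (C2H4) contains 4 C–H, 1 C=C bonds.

Bonds broken (reactants):
  C–H: 4 × 420 = 1680
  C=C: 1 × 629 = 629
  O=O: 3 × 516 = 1548
  Σ(broken) = 3857 kJ
Bonds formed (products):
  C=O: 4 × 781 = 3124
  O–H: 4 × 472 = 1888
  Σ(formed) = 5012 kJ
ΔH = Σ(broken) − Σ(formed) = 3857 − 5012 = −1155 kJ

ΔH ≈ −1155 kJ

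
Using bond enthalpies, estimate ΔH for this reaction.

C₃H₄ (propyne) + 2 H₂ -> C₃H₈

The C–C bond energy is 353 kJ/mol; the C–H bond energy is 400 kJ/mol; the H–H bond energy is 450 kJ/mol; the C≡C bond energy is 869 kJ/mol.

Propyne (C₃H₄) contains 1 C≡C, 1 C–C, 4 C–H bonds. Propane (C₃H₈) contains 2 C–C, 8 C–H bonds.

Bonds broken (reactants):
  C≡C: 1 × 869 = 869
  C–C: 1 × 353 = 353
  C–H: 4 × 400 = 1600
  H–H: 2 × 450 = 900
  Σ(broken) = 3722 kJ
Bonds formed (products):
  C–C: 2 × 353 = 706
  C–H: 8 × 400 = 3200
  Σ(formed) = 3906 kJ
ΔH = Σ(broken) − Σ(formed) = 3722 − 3906 = −184 kJ

ΔH ≈ −184 kJ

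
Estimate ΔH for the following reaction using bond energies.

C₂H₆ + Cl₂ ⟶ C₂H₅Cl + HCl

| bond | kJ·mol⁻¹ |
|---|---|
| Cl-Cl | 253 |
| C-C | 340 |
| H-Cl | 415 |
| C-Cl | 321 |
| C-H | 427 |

Bonds broken (reactants):
  C-C: 1 × 340 = 340
  C-H: 6 × 427 = 2562
  Cl-Cl: 1 × 253 = 253
  Σ(broken) = 3155 kJ
Bonds formed (products):
  C-C: 1 × 340 = 340
  C-Cl: 1 × 321 = 321
  C-H: 5 × 427 = 2135
  H-Cl: 1 × 415 = 415
  Σ(formed) = 3211 kJ
ΔH = Σ(broken) − Σ(formed) = 3155 − 3211 = −56 kJ

ΔH ≈ −56 kJ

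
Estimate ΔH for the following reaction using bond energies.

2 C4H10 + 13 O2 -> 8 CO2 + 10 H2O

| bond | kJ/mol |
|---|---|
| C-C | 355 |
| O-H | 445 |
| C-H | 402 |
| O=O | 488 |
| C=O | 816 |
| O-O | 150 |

Bonds broken (reactants):
  C-C: 6 × 355 = 2130
  C-H: 20 × 402 = 8040
  O=O: 13 × 488 = 6344
  Σ(broken) = 16514 kJ
Bonds formed (products):
  C=O: 16 × 816 = 13056
  O-H: 20 × 445 = 8900
  Σ(formed) = 21956 kJ
ΔH = Σ(broken) − Σ(formed) = 16514 − 21956 = −5442 kJ

ΔH ≈ −5442 kJ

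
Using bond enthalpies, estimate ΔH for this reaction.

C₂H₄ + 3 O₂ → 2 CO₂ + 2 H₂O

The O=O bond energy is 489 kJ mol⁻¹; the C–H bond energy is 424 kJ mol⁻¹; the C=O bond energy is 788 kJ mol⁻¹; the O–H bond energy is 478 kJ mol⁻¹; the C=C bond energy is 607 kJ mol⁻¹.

ΔH ≈ −1294 kJ

Bonds broken (reactants):
  C–H: 4 × 424 = 1696
  C=C: 1 × 607 = 607
  O=O: 3 × 489 = 1467
  Σ(broken) = 3770 kJ
Bonds formed (products):
  C=O: 4 × 788 = 3152
  O–H: 4 × 478 = 1912
  Σ(formed) = 5064 kJ
ΔH = Σ(broken) − Σ(formed) = 3770 − 5064 = −1294 kJ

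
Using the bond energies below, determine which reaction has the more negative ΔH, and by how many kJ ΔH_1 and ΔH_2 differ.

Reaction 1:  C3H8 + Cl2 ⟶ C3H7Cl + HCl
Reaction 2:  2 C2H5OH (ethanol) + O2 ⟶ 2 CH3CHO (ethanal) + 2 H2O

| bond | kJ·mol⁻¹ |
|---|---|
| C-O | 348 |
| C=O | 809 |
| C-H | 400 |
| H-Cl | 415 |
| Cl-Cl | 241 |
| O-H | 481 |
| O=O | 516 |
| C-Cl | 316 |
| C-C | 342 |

Reaction 2, by 478 kJ

Reaction 1:
  Bonds broken (reactants):
    C-C: 2 × 342 = 684
    C-H: 8 × 400 = 3200
    Cl-Cl: 1 × 241 = 241
    Σ(broken) = 4125 kJ
  Bonds formed (products):
    C-C: 2 × 342 = 684
    C-Cl: 1 × 316 = 316
    C-H: 7 × 400 = 2800
    H-Cl: 1 × 415 = 415
    Σ(formed) = 4215 kJ
  ΔH_1 = 4125 − 4215 = −90 kJ
Reaction 2:
  Bonds broken (reactants):
    C-C: 2 × 342 = 684
    C-H: 10 × 400 = 4000
    C-O: 2 × 348 = 696
    O-H: 2 × 481 = 962
    O=O: 1 × 516 = 516
    Σ(broken) = 6858 kJ
  Bonds formed (products):
    C-C: 2 × 342 = 684
    C-H: 8 × 400 = 3200
    C=O: 2 × 809 = 1618
    O-H: 4 × 481 = 1924
    Σ(formed) = 7426 kJ
  ΔH_2 = 6858 − 7426 = −568 kJ
ΔH_1 − ΔH_2 = +478 kJ, so reaction 2 has the more negative ΔH; |ΔH_1 − ΔH_2| = 478 kJ.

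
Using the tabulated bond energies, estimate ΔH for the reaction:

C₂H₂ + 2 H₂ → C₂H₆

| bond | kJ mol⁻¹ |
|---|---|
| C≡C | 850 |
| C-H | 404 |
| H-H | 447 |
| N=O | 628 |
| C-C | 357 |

Bonds broken (reactants):
  C≡C: 1 × 850 = 850
  C-H: 2 × 404 = 808
  H-H: 2 × 447 = 894
  Σ(broken) = 2552 kJ
Bonds formed (products):
  C-C: 1 × 357 = 357
  C-H: 6 × 404 = 2424
  Σ(formed) = 2781 kJ
ΔH = Σ(broken) − Σ(formed) = 2552 − 2781 = −229 kJ

ΔH ≈ −229 kJ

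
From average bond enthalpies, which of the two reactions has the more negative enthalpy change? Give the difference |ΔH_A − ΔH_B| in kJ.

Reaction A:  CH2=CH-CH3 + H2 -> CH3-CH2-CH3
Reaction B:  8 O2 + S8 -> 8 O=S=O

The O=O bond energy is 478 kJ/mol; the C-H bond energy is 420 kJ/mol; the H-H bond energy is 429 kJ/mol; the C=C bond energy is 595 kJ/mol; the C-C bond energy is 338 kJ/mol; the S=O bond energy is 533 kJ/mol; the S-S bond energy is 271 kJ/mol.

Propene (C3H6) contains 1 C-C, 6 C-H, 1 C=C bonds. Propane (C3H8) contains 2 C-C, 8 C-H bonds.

Reaction B, by 2382 kJ

Reaction A:
  Bonds broken (reactants):
    C-C: 1 × 338 = 338
    C-H: 6 × 420 = 2520
    C=C: 1 × 595 = 595
    H-H: 1 × 429 = 429
    Σ(broken) = 3882 kJ
  Bonds formed (products):
    C-C: 2 × 338 = 676
    C-H: 8 × 420 = 3360
    Σ(formed) = 4036 kJ
  ΔH_A = 3882 − 4036 = −154 kJ
Reaction B:
  Bonds broken (reactants):
    O=O: 8 × 478 = 3824
    S-S: 8 × 271 = 2168
    Σ(broken) = 5992 kJ
  Bonds formed (products):
    S=O: 16 × 533 = 8528
    Σ(formed) = 8528 kJ
  ΔH_B = 5992 − 8528 = −2536 kJ
ΔH_A − ΔH_B = +2382 kJ, so reaction B has the more negative ΔH; |ΔH_A − ΔH_B| = 2382 kJ.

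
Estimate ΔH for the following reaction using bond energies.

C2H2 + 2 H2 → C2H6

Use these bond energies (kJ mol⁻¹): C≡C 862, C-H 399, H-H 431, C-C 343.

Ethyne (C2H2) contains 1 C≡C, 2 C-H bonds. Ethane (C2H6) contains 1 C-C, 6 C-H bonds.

ΔH ≈ −215 kJ

Bonds broken (reactants):
  C≡C: 1 × 862 = 862
  C-H: 2 × 399 = 798
  H-H: 2 × 431 = 862
  Σ(broken) = 2522 kJ
Bonds formed (products):
  C-C: 1 × 343 = 343
  C-H: 6 × 399 = 2394
  Σ(formed) = 2737 kJ
ΔH = Σ(broken) − Σ(formed) = 2522 − 2737 = −215 kJ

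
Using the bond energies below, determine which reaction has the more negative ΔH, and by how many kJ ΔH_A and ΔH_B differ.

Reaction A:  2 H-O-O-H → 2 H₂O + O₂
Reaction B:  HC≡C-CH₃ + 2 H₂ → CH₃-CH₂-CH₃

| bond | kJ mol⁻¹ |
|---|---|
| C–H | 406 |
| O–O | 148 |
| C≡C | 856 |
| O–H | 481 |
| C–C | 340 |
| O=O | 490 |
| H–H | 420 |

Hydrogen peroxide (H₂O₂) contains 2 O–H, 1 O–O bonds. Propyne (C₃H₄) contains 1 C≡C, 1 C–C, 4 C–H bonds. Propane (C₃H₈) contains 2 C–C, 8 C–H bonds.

Reaction B, by 74 kJ

Reaction A:
  Bonds broken (reactants):
    O–H: 4 × 481 = 1924
    O–O: 2 × 148 = 296
    Σ(broken) = 2220 kJ
  Bonds formed (products):
    O–H: 4 × 481 = 1924
    O=O: 1 × 490 = 490
    Σ(formed) = 2414 kJ
  ΔH_A = 2220 − 2414 = −194 kJ
Reaction B:
  Bonds broken (reactants):
    C≡C: 1 × 856 = 856
    C–C: 1 × 340 = 340
    C–H: 4 × 406 = 1624
    H–H: 2 × 420 = 840
    Σ(broken) = 3660 kJ
  Bonds formed (products):
    C–C: 2 × 340 = 680
    C–H: 8 × 406 = 3248
    Σ(formed) = 3928 kJ
  ΔH_B = 3660 − 3928 = −268 kJ
ΔH_A − ΔH_B = +74 kJ, so reaction B has the more negative ΔH; |ΔH_A − ΔH_B| = 74 kJ.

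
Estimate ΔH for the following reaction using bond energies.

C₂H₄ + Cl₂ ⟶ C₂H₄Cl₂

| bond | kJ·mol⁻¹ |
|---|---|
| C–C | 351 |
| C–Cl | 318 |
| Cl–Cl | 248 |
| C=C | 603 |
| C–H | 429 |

ΔH ≈ −136 kJ

Bonds broken (reactants):
  C–H: 4 × 429 = 1716
  C=C: 1 × 603 = 603
  Cl–Cl: 1 × 248 = 248
  Σ(broken) = 2567 kJ
Bonds formed (products):
  C–C: 1 × 351 = 351
  C–Cl: 2 × 318 = 636
  C–H: 4 × 429 = 1716
  Σ(formed) = 2703 kJ
ΔH = Σ(broken) − Σ(formed) = 2567 − 2703 = −136 kJ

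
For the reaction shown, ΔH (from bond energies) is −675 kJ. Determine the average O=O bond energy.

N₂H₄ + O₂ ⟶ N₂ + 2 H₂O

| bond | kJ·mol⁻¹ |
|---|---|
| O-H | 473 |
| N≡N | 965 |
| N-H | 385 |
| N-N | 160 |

Let D be the O=O bond energy.
Σ(broken) = 4×385 + 1×160 + 1×D = 1700 + D
Σ(formed) = 1×965 + 4×473 = 2857
ΔH = Σ(broken) − Σ(formed) = (1700 + D) − (2857) = −1157 + D
Setting this equal to −675 kJ gives D = 482 kJ/mol.

D(O=O) ≈ 482 kJ/mol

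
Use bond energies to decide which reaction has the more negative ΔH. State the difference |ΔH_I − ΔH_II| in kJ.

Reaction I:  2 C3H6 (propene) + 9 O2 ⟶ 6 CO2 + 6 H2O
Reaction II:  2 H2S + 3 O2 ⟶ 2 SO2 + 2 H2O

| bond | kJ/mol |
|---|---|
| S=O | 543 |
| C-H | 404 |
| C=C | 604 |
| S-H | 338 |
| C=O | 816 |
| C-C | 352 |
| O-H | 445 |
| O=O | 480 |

Reaction I:
  Bonds broken (reactants):
    C-C: 2 × 352 = 704
    C-H: 12 × 404 = 4848
    C=C: 2 × 604 = 1208
    O=O: 9 × 480 = 4320
    Σ(broken) = 11080 kJ
  Bonds formed (products):
    C=O: 12 × 816 = 9792
    O-H: 12 × 445 = 5340
    Σ(formed) = 15132 kJ
  ΔH_I = 11080 − 15132 = −4052 kJ
Reaction II:
  Bonds broken (reactants):
    O=O: 3 × 480 = 1440
    S-H: 4 × 338 = 1352
    Σ(broken) = 2792 kJ
  Bonds formed (products):
    O-H: 4 × 445 = 1780
    S=O: 4 × 543 = 2172
    Σ(formed) = 3952 kJ
  ΔH_II = 2792 − 3952 = −1160 kJ
ΔH_I − ΔH_II = −2892 kJ, so reaction I has the more negative ΔH; |ΔH_I − ΔH_II| = 2892 kJ.

Reaction I, by 2892 kJ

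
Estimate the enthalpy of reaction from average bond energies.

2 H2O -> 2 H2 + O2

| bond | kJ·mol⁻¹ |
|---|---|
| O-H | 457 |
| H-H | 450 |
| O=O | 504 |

Bonds broken (reactants):
  O-H: 4 × 457 = 1828
  Σ(broken) = 1828 kJ
Bonds formed (products):
  H-H: 2 × 450 = 900
  O=O: 1 × 504 = 504
  Σ(formed) = 1404 kJ
ΔH = Σ(broken) − Σ(formed) = 1828 − 1404 = +424 kJ

ΔH ≈ +424 kJ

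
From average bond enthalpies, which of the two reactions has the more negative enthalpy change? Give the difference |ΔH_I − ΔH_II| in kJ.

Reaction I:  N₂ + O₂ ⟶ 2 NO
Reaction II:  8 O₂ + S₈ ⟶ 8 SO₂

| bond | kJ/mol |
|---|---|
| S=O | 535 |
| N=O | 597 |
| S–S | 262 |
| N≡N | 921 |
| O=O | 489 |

Reaction I:
  Bonds broken (reactants):
    N≡N: 1 × 921 = 921
    O=O: 1 × 489 = 489
    Σ(broken) = 1410 kJ
  Bonds formed (products):
    N=O: 2 × 597 = 1194
    Σ(formed) = 1194 kJ
  ΔH_I = 1410 − 1194 = +216 kJ
Reaction II:
  Bonds broken (reactants):
    O=O: 8 × 489 = 3912
    S–S: 8 × 262 = 2096
    Σ(broken) = 6008 kJ
  Bonds formed (products):
    S=O: 16 × 535 = 8560
    Σ(formed) = 8560 kJ
  ΔH_II = 6008 − 8560 = −2552 kJ
ΔH_I − ΔH_II = +2768 kJ, so reaction II has the more negative ΔH; |ΔH_I − ΔH_II| = 2768 kJ.

Reaction II, by 2768 kJ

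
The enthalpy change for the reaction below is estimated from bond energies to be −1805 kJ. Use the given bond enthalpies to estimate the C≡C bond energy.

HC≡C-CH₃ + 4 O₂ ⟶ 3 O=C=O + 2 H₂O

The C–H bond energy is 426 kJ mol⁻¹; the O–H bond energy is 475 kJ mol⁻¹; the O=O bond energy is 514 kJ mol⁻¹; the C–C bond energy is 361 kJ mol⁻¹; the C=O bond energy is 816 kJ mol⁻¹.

D(C≡C) ≈ 870 kJ/mol

Let D be the C≡C bond energy.
Σ(broken) = 1×D + 1×361 + 4×426 + 4×514 = 4121 + D
Σ(formed) = 6×816 + 4×475 = 6796
ΔH = Σ(broken) − Σ(formed) = (4121 + D) − (6796) = −2675 + D
Setting this equal to −1805 kJ gives D = 870 kJ/mol.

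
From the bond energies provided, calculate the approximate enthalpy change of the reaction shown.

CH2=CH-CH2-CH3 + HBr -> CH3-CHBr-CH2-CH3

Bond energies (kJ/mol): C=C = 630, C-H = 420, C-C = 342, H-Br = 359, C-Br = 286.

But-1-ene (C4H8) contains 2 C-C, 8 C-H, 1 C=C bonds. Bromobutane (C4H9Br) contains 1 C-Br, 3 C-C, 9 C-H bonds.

ΔH ≈ −59 kJ

Bonds broken (reactants):
  C-C: 2 × 342 = 684
  C-H: 8 × 420 = 3360
  C=C: 1 × 630 = 630
  H-Br: 1 × 359 = 359
  Σ(broken) = 5033 kJ
Bonds formed (products):
  C-Br: 1 × 286 = 286
  C-C: 3 × 342 = 1026
  C-H: 9 × 420 = 3780
  Σ(formed) = 5092 kJ
ΔH = Σ(broken) − Σ(formed) = 5033 − 5092 = −59 kJ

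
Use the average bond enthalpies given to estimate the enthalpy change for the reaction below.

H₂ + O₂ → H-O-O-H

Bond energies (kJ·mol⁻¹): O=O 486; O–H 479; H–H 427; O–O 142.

ΔH ≈ −187 kJ

Bonds broken (reactants):
  H–H: 1 × 427 = 427
  O=O: 1 × 486 = 486
  Σ(broken) = 913 kJ
Bonds formed (products):
  O–H: 2 × 479 = 958
  O–O: 1 × 142 = 142
  Σ(formed) = 1100 kJ
ΔH = Σ(broken) − Σ(formed) = 913 − 1100 = −187 kJ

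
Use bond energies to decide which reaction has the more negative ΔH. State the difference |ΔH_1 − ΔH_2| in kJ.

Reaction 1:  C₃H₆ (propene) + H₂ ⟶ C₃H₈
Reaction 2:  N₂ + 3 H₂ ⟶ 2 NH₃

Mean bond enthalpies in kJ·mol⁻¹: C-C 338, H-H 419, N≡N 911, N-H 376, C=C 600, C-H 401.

Reaction 1:
  Bonds broken (reactants):
    C-C: 1 × 338 = 338
    C-H: 6 × 401 = 2406
    C=C: 1 × 600 = 600
    H-H: 1 × 419 = 419
    Σ(broken) = 3763 kJ
  Bonds formed (products):
    C-C: 2 × 338 = 676
    C-H: 8 × 401 = 3208
    Σ(formed) = 3884 kJ
  ΔH_1 = 3763 − 3884 = −121 kJ
Reaction 2:
  Bonds broken (reactants):
    H-H: 3 × 419 = 1257
    N≡N: 1 × 911 = 911
    Σ(broken) = 2168 kJ
  Bonds formed (products):
    N-H: 6 × 376 = 2256
    Σ(formed) = 2256 kJ
  ΔH_2 = 2168 − 2256 = −88 kJ
ΔH_1 − ΔH_2 = −33 kJ, so reaction 1 has the more negative ΔH; |ΔH_1 − ΔH_2| = 33 kJ.

Reaction 1, by 33 kJ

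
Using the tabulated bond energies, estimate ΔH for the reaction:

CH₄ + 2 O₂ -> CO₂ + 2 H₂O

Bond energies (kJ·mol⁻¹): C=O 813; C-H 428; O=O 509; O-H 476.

ΔH ≈ −800 kJ

Bonds broken (reactants):
  C-H: 4 × 428 = 1712
  O=O: 2 × 509 = 1018
  Σ(broken) = 2730 kJ
Bonds formed (products):
  C=O: 2 × 813 = 1626
  O-H: 4 × 476 = 1904
  Σ(formed) = 3530 kJ
ΔH = Σ(broken) − Σ(formed) = 2730 − 3530 = −800 kJ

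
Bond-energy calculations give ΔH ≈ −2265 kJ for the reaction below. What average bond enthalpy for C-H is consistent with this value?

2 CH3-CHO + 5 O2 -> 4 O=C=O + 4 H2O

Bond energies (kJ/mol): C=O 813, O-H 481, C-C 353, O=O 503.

Let D be the C-H bond energy.
Σ(broken) = 2×353 + 8×D + 2×813 + 5×503 = 4847 + 8D
Σ(formed) = 8×813 + 8×481 = 10352
ΔH = Σ(broken) − Σ(formed) = (4847 + 8D) − (10352) = −5505 + 8D
Setting this equal to −2265 kJ gives 8D = 3240, so D = 405 kJ/mol.

D(C-H) ≈ 405 kJ/mol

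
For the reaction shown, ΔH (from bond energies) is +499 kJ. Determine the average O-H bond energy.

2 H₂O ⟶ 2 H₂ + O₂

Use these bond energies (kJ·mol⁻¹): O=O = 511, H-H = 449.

Let D be the O-H bond energy.
Σ(broken) = 4×D = 4D
Σ(formed) = 2×449 + 1×511 = 1409
ΔH = Σ(broken) − Σ(formed) = (4D) − (1409) = −1409 + 4D
Setting this equal to +499 kJ gives 4D = 1908, so D = 477 kJ/mol.

D(O-H) ≈ 477 kJ/mol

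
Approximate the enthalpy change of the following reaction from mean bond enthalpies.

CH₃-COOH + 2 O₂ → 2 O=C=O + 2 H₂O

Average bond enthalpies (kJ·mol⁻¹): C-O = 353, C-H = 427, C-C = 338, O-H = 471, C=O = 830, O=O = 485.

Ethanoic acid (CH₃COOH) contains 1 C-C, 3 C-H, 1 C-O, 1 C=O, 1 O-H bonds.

ΔH ≈ −961 kJ

Bonds broken (reactants):
  C-C: 1 × 338 = 338
  C-H: 3 × 427 = 1281
  C-O: 1 × 353 = 353
  C=O: 1 × 830 = 830
  O-H: 1 × 471 = 471
  O=O: 2 × 485 = 970
  Σ(broken) = 4243 kJ
Bonds formed (products):
  C=O: 4 × 830 = 3320
  O-H: 4 × 471 = 1884
  Σ(formed) = 5204 kJ
ΔH = Σ(broken) − Σ(formed) = 4243 − 5204 = −961 kJ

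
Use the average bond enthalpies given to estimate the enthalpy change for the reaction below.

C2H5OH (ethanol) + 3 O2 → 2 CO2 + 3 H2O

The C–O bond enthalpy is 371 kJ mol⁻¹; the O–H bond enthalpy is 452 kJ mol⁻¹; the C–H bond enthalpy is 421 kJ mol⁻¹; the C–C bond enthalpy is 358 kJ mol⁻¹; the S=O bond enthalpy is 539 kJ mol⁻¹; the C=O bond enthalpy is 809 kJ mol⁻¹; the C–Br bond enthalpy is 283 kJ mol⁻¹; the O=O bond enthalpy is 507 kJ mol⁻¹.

ΔH ≈ −1141 kJ

Bonds broken (reactants):
  C–C: 1 × 358 = 358
  C–H: 5 × 421 = 2105
  C–O: 1 × 371 = 371
  O–H: 1 × 452 = 452
  O=O: 3 × 507 = 1521
  Σ(broken) = 4807 kJ
Bonds formed (products):
  C=O: 4 × 809 = 3236
  O–H: 6 × 452 = 2712
  Σ(formed) = 5948 kJ
ΔH = Σ(broken) − Σ(formed) = 4807 − 5948 = −1141 kJ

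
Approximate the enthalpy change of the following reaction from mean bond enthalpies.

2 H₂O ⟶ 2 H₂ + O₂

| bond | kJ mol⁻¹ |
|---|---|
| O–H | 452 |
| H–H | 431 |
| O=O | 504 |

ΔH ≈ +442 kJ

Bonds broken (reactants):
  O–H: 4 × 452 = 1808
  Σ(broken) = 1808 kJ
Bonds formed (products):
  H–H: 2 × 431 = 862
  O=O: 1 × 504 = 504
  Σ(formed) = 1366 kJ
ΔH = Σ(broken) − Σ(formed) = 1808 − 1366 = +442 kJ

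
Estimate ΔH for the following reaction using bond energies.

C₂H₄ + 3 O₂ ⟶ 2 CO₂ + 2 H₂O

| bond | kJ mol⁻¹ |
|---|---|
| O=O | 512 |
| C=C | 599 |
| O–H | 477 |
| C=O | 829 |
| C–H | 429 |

ΔH ≈ −1373 kJ

Bonds broken (reactants):
  C–H: 4 × 429 = 1716
  C=C: 1 × 599 = 599
  O=O: 3 × 512 = 1536
  Σ(broken) = 3851 kJ
Bonds formed (products):
  C=O: 4 × 829 = 3316
  O–H: 4 × 477 = 1908
  Σ(formed) = 5224 kJ
ΔH = Σ(broken) − Σ(formed) = 3851 − 5224 = −1373 kJ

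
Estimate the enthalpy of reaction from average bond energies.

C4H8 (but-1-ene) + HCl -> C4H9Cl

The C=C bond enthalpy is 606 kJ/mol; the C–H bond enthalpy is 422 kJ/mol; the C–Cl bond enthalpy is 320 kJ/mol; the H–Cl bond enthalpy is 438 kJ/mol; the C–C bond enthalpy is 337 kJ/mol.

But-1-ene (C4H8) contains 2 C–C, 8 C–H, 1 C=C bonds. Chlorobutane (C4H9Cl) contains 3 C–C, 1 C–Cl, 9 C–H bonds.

ΔH ≈ −35 kJ

Bonds broken (reactants):
  C–C: 2 × 337 = 674
  C–H: 8 × 422 = 3376
  C=C: 1 × 606 = 606
  H–Cl: 1 × 438 = 438
  Σ(broken) = 5094 kJ
Bonds formed (products):
  C–C: 3 × 337 = 1011
  C–Cl: 1 × 320 = 320
  C–H: 9 × 422 = 3798
  Σ(formed) = 5129 kJ
ΔH = Σ(broken) − Σ(formed) = 5094 − 5129 = −35 kJ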